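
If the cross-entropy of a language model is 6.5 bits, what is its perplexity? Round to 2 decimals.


Perplexity formula: PP = 2^H
H = 6.5
PP = 2^6.5
Decompose: 2^6.5 = 2^6 * 2^0.5 = 2^6 * sqrt(2)
2^6 = 64, sqrt(2) ~ 1.4142136
PP ~ 64 * 1.4142136 = 90.5096704
Rounded to 2 decimals: 90.51

90.51


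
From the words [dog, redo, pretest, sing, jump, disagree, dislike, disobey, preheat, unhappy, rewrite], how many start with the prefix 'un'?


Checking each word for prefix 'un':
  'dog' -> no (count: 0)
  'redo' -> no (count: 0)
  'pretest' -> no (count: 0)
  'sing' -> no (count: 0)
  'jump' -> no (count: 0)
  'disagree' -> no (count: 0)
  'dislike' -> no (count: 0)
  'disobey' -> no (count: 0)
  'preheat' -> no (count: 0)
  'unhappy' -> YES, starts with 'un' (count: 1)
  'rewrite' -> no (count: 1)
Total with prefix 'un': 1

1


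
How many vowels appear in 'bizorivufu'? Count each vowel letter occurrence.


Scanning each character of 'bizorivufu':
  Position 1: 'b' -> consonant (running count: 0)
  Position 2: 'i' -> vowel (running count: 1)
  Position 3: 'z' -> consonant (running count: 1)
  Position 4: 'o' -> vowel (running count: 2)
  Position 5: 'r' -> consonant (running count: 2)
  Position 6: 'i' -> vowel (running count: 3)
  Position 7: 'v' -> consonant (running count: 3)
  Position 8: 'u' -> vowel (running count: 4)
  Position 9: 'f' -> consonant (running count: 4)
  Position 10: 'u' -> vowel (running count: 5)
Total vowels: 5

5


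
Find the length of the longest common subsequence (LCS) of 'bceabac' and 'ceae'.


DP table for LCS of 'bceabac' and 'ceae':
       c  e  a  e
    0  0  0  0  0
  b 0  0  0  0  0
  c 0  1  1  1  1
  e 0  1  2  2  2
  a 0  1  2  3  3
  b 0  1  2  3  3
  a 0  1  2  3  3
  c 0  1  2  3  3
LCS: 'cea'
LCS length = 3

3


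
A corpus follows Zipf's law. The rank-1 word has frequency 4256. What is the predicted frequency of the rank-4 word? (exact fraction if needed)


Zipf's law: freq(rank) = f1 / rank
f1 = 4256, rank = 4
freq = 4256 / 4
= 1064

1064


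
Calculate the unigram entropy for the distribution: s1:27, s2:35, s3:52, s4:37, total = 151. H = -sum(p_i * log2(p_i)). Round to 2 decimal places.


Computing entropy H = -sum(p_i * log2(p_i)):
  s1: p = 27/151 = 0.1788, -p*log2(p) = 0.4441
  s2: p = 35/151 = 0.2318, -p*log2(p) = 0.4889
  s3: p = 52/151 = 0.3444, -p*log2(p) = 0.5296
  s4: p = 37/151 = 0.2450, -p*log2(p) = 0.4972
H = sum of terms = 1.9598
Rounded to 2 decimals: 1.96

1.96


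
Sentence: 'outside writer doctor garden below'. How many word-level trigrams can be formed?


Word trigrams from [5] words:
  Trigram 1: (outside writer doctor)
  Trigram 2: (writer doctor garden)
  Trigram 3: (doctor garden below)
Total word trigrams: 5 - 2 = 3

3


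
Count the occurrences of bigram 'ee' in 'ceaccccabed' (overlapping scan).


Scanning 'ceaccccabed' for bigram 'ee':
  Position 0: 'ce' -> no
  Position 1: 'ea' -> no
  Position 2: 'ac' -> no
  Position 3: 'cc' -> no
  Position 4: 'cc' -> no
  Position 5: 'cc' -> no
  Position 6: 'ca' -> no
  Position 7: 'ab' -> no
  Position 8: 'be' -> no
  Position 9: 'ed' -> no
Total matches: 0

0


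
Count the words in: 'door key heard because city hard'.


Counting words by splitting on spaces:
  Word 1: 'door'
  Word 2: 'key'
  Word 3: 'heard'
  Word 4: 'because'
  Word 5: 'city'
  Word 6: 'hard'
Total words: 6

6


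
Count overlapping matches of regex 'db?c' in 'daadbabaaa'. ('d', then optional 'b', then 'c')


Pattern: db?c means 'd', then optional 'b', then 'c'.
Scanning 'daadbabaaa' position-by-position:
  Pos 0: window 'daa' -> no
  Pos 1: window 'aad' -> no
  Pos 2: window 'adb' -> no
  Pos 3: window 'dba' -> no
  Pos 4: window 'bab' -> no
  Pos 5: window 'aba' -> no
  Pos 6: window 'baa' -> no
  Pos 7: window 'aaa' -> no
  Pos 8: window 'aa' -> no
  Pos 9: window 'a' -> no
Total matches: 0

0


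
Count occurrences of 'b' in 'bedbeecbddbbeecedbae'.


Scanning 'bedbeecbddbbeecedbae' for 'b':
  Position 0: 'b' -> MATCH (count: 1)
  Position 3: 'b' -> MATCH (count: 2)
  Position 7: 'b' -> MATCH (count: 3)
  Position 10: 'b' -> MATCH (count: 4)
  Position 11: 'b' -> MATCH (count: 5)
  Position 17: 'b' -> MATCH (count: 6)
Total occurrences of 'b': 6

6


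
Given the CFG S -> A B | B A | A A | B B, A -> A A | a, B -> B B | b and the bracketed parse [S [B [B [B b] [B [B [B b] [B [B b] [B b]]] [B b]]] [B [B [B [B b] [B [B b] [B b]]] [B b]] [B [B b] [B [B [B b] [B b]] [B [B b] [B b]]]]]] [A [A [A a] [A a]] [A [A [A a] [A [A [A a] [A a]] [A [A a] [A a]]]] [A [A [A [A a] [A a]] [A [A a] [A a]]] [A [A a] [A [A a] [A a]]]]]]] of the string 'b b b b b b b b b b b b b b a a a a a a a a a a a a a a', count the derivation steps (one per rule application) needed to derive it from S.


Every bracketed nonterminal node [X ...] in the tree is produced by exactly one rule application.
Reading the tree off as a leftmost derivation:
  Step 1: S  =>  B A   (applied S -> B A)
  Step 2: B A  =>  B B A   (applied B -> B B)
  Step 3: B B A  =>  B B B A   (applied B -> B B)
  Step 4: B B B A  =>  b B B A   (applied B -> b)
  Step 5: b B B A  =>  b B B B A   (applied B -> B B)
  Step 6: b B B B A  =>  b B B B B A   (applied B -> B B)
  Step 7: b B B B B A  =>  b b B B B A   (applied B -> b)
  Step 8: b b B B B A  =>  b b B B B B A   (applied B -> B B)
  Step 9: b b B B B B A  =>  b b b B B B A   (applied B -> b)
  Step 10: b b b B B B A  =>  b b b b B B A   (applied B -> b)
  Step 11: b b b b B B A  =>  b b b b b B A   (applied B -> b)
  Step 12: b b b b b B A  =>  b b b b b B B A   (applied B -> B B)
  Step 13: b b b b b B B A  =>  b b b b b B B B A   (applied B -> B B)
  Step 14: b b b b b B B B A  =>  b b b b b B B B B A   (applied B -> B B)
  Step 15: b b b b b B B B B A  =>  b b b b b b B B B A   (applied B -> b)
  Step 16: b b b b b b B B B A  =>  b b b b b b B B B B A   (applied B -> B B)
  Step 17: b b b b b b B B B B A  =>  b b b b b b b B B B A   (applied B -> b)
  Step 18: b b b b b b b B B B A  =>  b b b b b b b b B B A   (applied B -> b)
  Step 19: b b b b b b b b B B A  =>  b b b b b b b b b B A   (applied B -> b)
  Step 20: b b b b b b b b b B A  =>  b b b b b b b b b B B A   (applied B -> B B)
  Step 21: b b b b b b b b b B B A  =>  b b b b b b b b b b B A   (applied B -> b)
  Step 22: b b b b b b b b b b B A  =>  b b b b b b b b b b B B A   (applied B -> B B)
  Step 23: b b b b b b b b b b B B A  =>  b b b b b b b b b b B B B A   (applied B -> B B)
  Step 24: b b b b b b b b b b B B B A  =>  b b b b b b b b b b b B B A   (applied B -> b)
  Step 25: b b b b b b b b b b b B B A  =>  b b b b b b b b b b b b B A   (applied B -> b)
  Step 26: b b b b b b b b b b b b B A  =>  b b b b b b b b b b b b B B A   (applied B -> B B)
  Step 27: b b b b b b b b b b b b B B A  =>  b b b b b b b b b b b b b B A   (applied B -> b)
  Step 28: b b b b b b b b b b b b b B A  =>  b b b b b b b b b b b b b b A   (applied B -> b)
  Step 29: b b b b b b b b b b b b b b A  =>  b b b b b b b b b b b b b b A A   (applied A -> A A)
  Step 30: b b b b b b b b b b b b b b A A  =>  b b b b b b b b b b b b b b A A A   (applied A -> A A)
  Step 31: b b b b b b b b b b b b b b A A A  =>  b b b b b b b b b b b b b b a A A   (applied A -> a)
  Step 32: b b b b b b b b b b b b b b a A A  =>  b b b b b b b b b b b b b b a a A   (applied A -> a)
  Step 33: b b b b b b b b b b b b b b a a A  =>  b b b b b b b b b b b b b b a a A A   (applied A -> A A)
  Step 34: b b b b b b b b b b b b b b a a A A  =>  b b b b b b b b b b b b b b a a A A A   (applied A -> A A)
  Step 35: b b b b b b b b b b b b b b a a A A A  =>  b b b b b b b b b b b b b b a a a A A   (applied A -> a)
  Step 36: b b b b b b b b b b b b b b a a a A A  =>  b b b b b b b b b b b b b b a a a A A A   (applied A -> A A)
  Step 37: b b b b b b b b b b b b b b a a a A A A  =>  b b b b b b b b b b b b b b a a a A A A A   (applied A -> A A)
  Step 38: b b b b b b b b b b b b b b a a a A A A A  =>  b b b b b b b b b b b b b b a a a a A A A   (applied A -> a)
  Step 39: b b b b b b b b b b b b b b a a a a A A A  =>  b b b b b b b b b b b b b b a a a a a A A   (applied A -> a)
  Step 40: b b b b b b b b b b b b b b a a a a a A A  =>  b b b b b b b b b b b b b b a a a a a A A A   (applied A -> A A)
  Step 41: b b b b b b b b b b b b b b a a a a a A A A  =>  b b b b b b b b b b b b b b a a a a a a A A   (applied A -> a)
  Step 42: b b b b b b b b b b b b b b a a a a a a A A  =>  b b b b b b b b b b b b b b a a a a a a a A   (applied A -> a)
  Step 43: b b b b b b b b b b b b b b a a a a a a a A  =>  b b b b b b b b b b b b b b a a a a a a a A A   (applied A -> A A)
  Step 44: b b b b b b b b b b b b b b a a a a a a a A A  =>  b b b b b b b b b b b b b b a a a a a a a A A A   (applied A -> A A)
  Step 45: b b b b b b b b b b b b b b a a a a a a a A A A  =>  b b b b b b b b b b b b b b a a a a a a a A A A A   (applied A -> A A)
  Step 46: b b b b b b b b b b b b b b a a a a a a a A A A A  =>  b b b b b b b b b b b b b b a a a a a a a a A A A   (applied A -> a)
  Step 47: b b b b b b b b b b b b b b a a a a a a a a A A A  =>  b b b b b b b b b b b b b b a a a a a a a a a A A   (applied A -> a)
  Step 48: b b b b b b b b b b b b b b a a a a a a a a a A A  =>  b b b b b b b b b b b b b b a a a a a a a a a A A A   (applied A -> A A)
  Step 49: b b b b b b b b b b b b b b a a a a a a a a a A A A  =>  b b b b b b b b b b b b b b a a a a a a a a a a A A   (applied A -> a)
  Step 50: b b b b b b b b b b b b b b a a a a a a a a a a A A  =>  b b b b b b b b b b b b b b a a a a a a a a a a a A   (applied A -> a)
  Step 51: b b b b b b b b b b b b b b a a a a a a a a a a a A  =>  b b b b b b b b b b b b b b a a a a a a a a a a a A A   (applied A -> A A)
  Step 52: b b b b b b b b b b b b b b a a a a a a a a a a a A A  =>  b b b b b b b b b b b b b b a a a a a a a a a a a a A   (applied A -> a)
  Step 53: b b b b b b b b b b b b b b a a a a a a a a a a a a A  =>  b b b b b b b b b b b b b b a a a a a a a a a a a a A A   (applied A -> A A)
  Step 54: b b b b b b b b b b b b b b a a a a a a a a a a a a A A  =>  b b b b b b b b b b b b b b a a a a a a a a a a a a a A   (applied A -> a)
  Step 55: b b b b b b b b b b b b b b a a a a a a a a a a a a a A  =>  b b b b b b b b b b b b b b a a a a a a a a a a a a a a   (applied A -> a)
Final yield: b b b b b b b b b b b b b b a a a a a a a a a a a a a a
Total rewrite steps: 55

55


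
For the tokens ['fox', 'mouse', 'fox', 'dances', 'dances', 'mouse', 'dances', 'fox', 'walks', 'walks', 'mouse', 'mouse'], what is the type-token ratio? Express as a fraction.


Tokens: 12
Unique types: ('dances', 'fox', 'mouse', 'walks') = 4
TTR = 4/12
Simplify: divide both by 4 -> 1/3
TTR = 1/3

1/3


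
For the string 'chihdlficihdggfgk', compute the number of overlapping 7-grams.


String 'chihdlficihdggfgk' has length L = 17.
Number of overlapping n-grams = L - n + 1
Substituting: 17 - 7 + 1 = 11

11


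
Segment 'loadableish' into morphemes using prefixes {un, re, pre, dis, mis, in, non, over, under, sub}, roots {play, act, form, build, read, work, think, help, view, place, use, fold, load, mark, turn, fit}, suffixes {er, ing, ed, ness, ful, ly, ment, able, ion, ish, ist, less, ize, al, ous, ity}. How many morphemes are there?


Segmenting 'loadableish' against the inventory:
  'load' -> root (morpheme 1)
  'able' -> suffix (morpheme 2)
  'ish' -> suffix (morpheme 3)
Total morphemes: 3

3


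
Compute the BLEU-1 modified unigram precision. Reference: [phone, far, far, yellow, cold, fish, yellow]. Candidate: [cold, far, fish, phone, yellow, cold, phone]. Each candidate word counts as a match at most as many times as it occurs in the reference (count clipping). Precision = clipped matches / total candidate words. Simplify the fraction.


Reference word counts: {'cold': 1, 'far': 2, 'fish': 1, 'phone': 1, 'yellow': 2}
Checking each candidate word (with clipping):
  'cold' -> in reference (ref count 1, used 1/1) -> match (matches: 1)
  'far' -> in reference (ref count 2, used 1/2) -> match (matches: 2)
  'fish' -> in reference (ref count 1, used 1/1) -> match (matches: 3)
  'phone' -> in reference (ref count 1, used 1/1) -> match (matches: 4)
  'yellow' -> in reference (ref count 2, used 1/2) -> match (matches: 5)
  'cold' -> ref count 1 already used up (1/1) -> clipped, no match (matches: 5)
  'phone' -> ref count 1 already used up (1/1) -> clipped, no match (matches: 5)
Clipped matches: 5, Candidate length: 7
Precision = 5/7

5/7


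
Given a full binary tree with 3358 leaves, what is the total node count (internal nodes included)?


Leaf nodes (terminals): 3358
Internal nodes = n - 1 = 3358 - 1 = 3357
Total = leaves + internal = 3358 + 3357 = 6715

6715


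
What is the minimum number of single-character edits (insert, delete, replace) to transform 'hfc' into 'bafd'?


Building DP table for s1='hfc' (len 3) and s2='bafd' (len 4):
       b  a  f  d
    0  1  2  3  4
  h 1  1  2  3  4
  f 2  2  2  2  3
  c 3  3  3  3  3
Edit distance = dp[3][4] = 3

3


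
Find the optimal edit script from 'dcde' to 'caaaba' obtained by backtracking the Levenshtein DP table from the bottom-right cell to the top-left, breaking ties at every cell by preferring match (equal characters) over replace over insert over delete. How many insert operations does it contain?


Edit distance = 6. Backtracking from cell (4, 6) with preference match > replace > insert > delete,
then listing the resulting alignment 'dcde' -> 'caaaba' left to right:
  Step 1: insert 'c' [insertion #1]
  Step 2: insert 'a' [insertion #2]
  Step 3: replace d->a
  Step 4: replace c->a
  Step 5: replace d->b
  Step 6: replace e->a
Total insertions: 2

2


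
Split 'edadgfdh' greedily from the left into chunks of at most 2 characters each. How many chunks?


'edadgfdh' has 8 characters.
Chunking with max size 2:
  Chunk 1: 'ed' (positions 0-1)
  Chunk 2: 'ad' (positions 2-3)
  Chunk 3: 'gf' (positions 4-5)
  Chunk 4: 'dh' (positions 6-7)
Total chunks: ceil(8 / 2) = 4

4


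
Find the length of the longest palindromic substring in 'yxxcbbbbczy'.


Scanning 'yxxcbbbbczy' for palindromic substrings.
Substring at positions 3-8: 'cbbbbc'.
Check: reverse('cbbbbc') = 'cbbbbc' -> palindrome confirmed.
Neighbouring characters ('x' / 'z') break symmetry, so it cannot extend further.
No longer palindromic substring exists; longest length = 6

6


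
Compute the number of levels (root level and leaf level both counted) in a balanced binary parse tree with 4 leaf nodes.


In a balanced binary tree with n leaves the deepest leaf is ceil(log2(n)) edges below the root,
so counting node levels inclusive of root and leaves gives ceil(log2(n)) + 1 levels.
log2(4) = 2.0000
ceil(2.0000) = 2
levels = 2 + 1 = 3

3


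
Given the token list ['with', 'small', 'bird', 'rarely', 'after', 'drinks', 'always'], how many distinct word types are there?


Listing all tokens and tracking unique types:
  Token 1: 'with' -> NEW (unique so far: 1)
  Token 2: 'small' -> NEW (unique so far: 2)
  Token 3: 'bird' -> NEW (unique so far: 3)
  Token 4: 'rarely' -> NEW (unique so far: 4)
  Token 5: 'after' -> NEW (unique so far: 5)
  Token 6: 'drinks' -> NEW (unique so far: 6)
  Token 7: 'always' -> NEW (unique so far: 7)
Unique types: ('after', 'always', 'bird', 'drinks', 'rarely', 'small', 'with')
Vocabulary size: 7

7


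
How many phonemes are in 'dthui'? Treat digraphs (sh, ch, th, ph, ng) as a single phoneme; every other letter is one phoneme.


Parsing 'dthui' greedily, digraphs first:
  'd' -> consonant phoneme (phonemes so far: 1)
  'th' -> digraph (1 consonant phoneme) (phonemes so far: 2)
  'u' -> vowel phoneme (phonemes so far: 3)
  'i' -> vowel phoneme (phonemes so far: 4)
Total phonemes: 4

4


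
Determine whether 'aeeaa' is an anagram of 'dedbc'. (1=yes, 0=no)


Sort characters of 'aeeaa': 'aaaee'
Sort characters of 'dedbc': 'bcdde'
Sorted forms differ -> they are NOT anagrams
Result: 0

0


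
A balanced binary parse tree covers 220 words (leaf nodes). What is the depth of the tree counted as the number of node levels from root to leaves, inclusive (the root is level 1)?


In a balanced binary tree with n leaves the deepest leaf is ceil(log2(n)) edges below the root,
so counting node levels inclusive of root and leaves gives ceil(log2(n)) + 1 levels.
log2(220) = 7.7814
ceil(7.7814) = 8
levels = 8 + 1 = 9

9


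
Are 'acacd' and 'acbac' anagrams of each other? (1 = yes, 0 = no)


Sort characters of 'acacd': 'aaccd'
Sort characters of 'acbac': 'aabcc'
Sorted forms differ -> they are NOT anagrams
Result: 0

0


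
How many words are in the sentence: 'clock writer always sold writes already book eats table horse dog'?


Counting words by splitting on spaces:
  Word 1: 'clock'
  Word 2: 'writer'
  Word 3: 'always'
  Word 4: 'sold'
  Word 5: 'writes'
  Word 6: 'already'
  Word 7: 'book'
  Word 8: 'eats'
  Word 9: 'table'
  Word 10: 'horse'
  Word 11: 'dog'
Total words: 11

11


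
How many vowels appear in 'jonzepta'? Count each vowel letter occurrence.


Scanning each character of 'jonzepta':
  Position 1: 'j' -> consonant (running count: 0)
  Position 2: 'o' -> vowel (running count: 1)
  Position 3: 'n' -> consonant (running count: 1)
  Position 4: 'z' -> consonant (running count: 1)
  Position 5: 'e' -> vowel (running count: 2)
  Position 6: 'p' -> consonant (running count: 2)
  Position 7: 't' -> consonant (running count: 2)
  Position 8: 'a' -> vowel (running count: 3)
Total vowels: 3

3


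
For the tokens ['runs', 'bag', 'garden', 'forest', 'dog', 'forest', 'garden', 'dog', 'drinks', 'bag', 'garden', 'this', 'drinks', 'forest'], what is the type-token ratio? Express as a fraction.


Tokens: 14
Unique types: ('bag', 'dog', 'drinks', 'forest', 'garden', 'runs', 'this') = 7
TTR = 7/14
Simplify: divide both by 7 -> 1/2
TTR = 1/2

1/2


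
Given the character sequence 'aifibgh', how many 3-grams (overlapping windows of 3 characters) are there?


String 'aifibgh' has length L = 7.
Number of overlapping n-grams = L - n + 1
Substituting: 7 - 3 + 1 = 5

5


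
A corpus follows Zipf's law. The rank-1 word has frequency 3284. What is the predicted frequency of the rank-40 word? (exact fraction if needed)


Zipf's law: freq(rank) = f1 / rank
f1 = 3284, rank = 40
freq = 3284 / 40
GCD(3284, 40) = 4
Simplified: 821/10

821/10


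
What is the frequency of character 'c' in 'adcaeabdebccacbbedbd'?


Scanning 'adcaeabdebccacbbedbd' for 'c':
  Position 2: 'c' -> MATCH (count: 1)
  Position 10: 'c' -> MATCH (count: 2)
  Position 11: 'c' -> MATCH (count: 3)
  Position 13: 'c' -> MATCH (count: 4)
Total occurrences of 'c': 4

4


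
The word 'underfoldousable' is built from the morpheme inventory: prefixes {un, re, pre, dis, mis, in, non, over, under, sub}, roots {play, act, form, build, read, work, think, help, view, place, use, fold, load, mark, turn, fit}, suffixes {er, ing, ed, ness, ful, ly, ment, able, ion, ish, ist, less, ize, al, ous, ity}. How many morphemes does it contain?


Segmenting 'underfoldousable' against the inventory:
  'under' -> prefix (morpheme 1)
  'fold' -> root (morpheme 2)
  'ous' -> suffix (morpheme 3)
  'able' -> suffix (morpheme 4)
Total morphemes: 4

4


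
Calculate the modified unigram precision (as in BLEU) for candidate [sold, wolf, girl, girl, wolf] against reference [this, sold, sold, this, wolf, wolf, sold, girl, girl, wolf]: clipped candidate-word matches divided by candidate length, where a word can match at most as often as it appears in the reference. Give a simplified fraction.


Reference word counts: {'girl': 2, 'sold': 3, 'this': 2, 'wolf': 3}
Checking each candidate word (with clipping):
  'sold' -> in reference (ref count 3, used 1/3) -> match (matches: 1)
  'wolf' -> in reference (ref count 3, used 1/3) -> match (matches: 2)
  'girl' -> in reference (ref count 2, used 1/2) -> match (matches: 3)
  'girl' -> in reference (ref count 2, used 2/2) -> match (matches: 4)
  'wolf' -> in reference (ref count 3, used 2/3) -> match (matches: 5)
Clipped matches: 5, Candidate length: 5
Precision = 5/5 = 1

1


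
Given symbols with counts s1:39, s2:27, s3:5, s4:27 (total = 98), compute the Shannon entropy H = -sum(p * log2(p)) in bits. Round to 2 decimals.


Computing entropy H = -sum(p_i * log2(p_i)):
  s1: p = 39/98 = 0.3980, -p*log2(p) = 0.5290
  s2: p = 27/98 = 0.2755, -p*log2(p) = 0.5124
  s3: p = 5/98 = 0.0510, -p*log2(p) = 0.2190
  s4: p = 27/98 = 0.2755, -p*log2(p) = 0.5124
H = sum of terms = 1.7728
Rounded to 2 decimals: 1.77

1.77


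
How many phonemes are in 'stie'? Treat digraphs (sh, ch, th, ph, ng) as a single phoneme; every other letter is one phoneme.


Parsing 'stie' greedily, digraphs first:
  's' -> consonant phoneme (phonemes so far: 1)
  't' -> consonant phoneme (phonemes so far: 2)
  'i' -> vowel phoneme (phonemes so far: 3)
  'e' -> vowel phoneme (phonemes so far: 4)
Total phonemes: 4

4


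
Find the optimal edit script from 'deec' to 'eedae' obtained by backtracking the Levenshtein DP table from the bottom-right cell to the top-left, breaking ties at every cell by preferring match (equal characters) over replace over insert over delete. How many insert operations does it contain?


Edit distance = 4. Backtracking from cell (4, 5) with preference match > replace > insert > delete,
then listing the resulting alignment 'deec' -> 'eedae' left to right:
  Step 1: replace d->e
  Step 2: keep 'e'
  Step 3: insert 'd' [insertion #1]
  Step 4: replace e->a
  Step 5: replace c->e
Total insertions: 1

1


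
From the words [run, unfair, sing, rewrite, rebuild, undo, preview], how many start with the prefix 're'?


Checking each word for prefix 're':
  'run' -> no (count: 0)
  'unfair' -> no (count: 0)
  'sing' -> no (count: 0)
  'rewrite' -> YES, starts with 're' (count: 1)
  'rebuild' -> YES, starts with 're' (count: 2)
  'undo' -> no (count: 2)
  'preview' -> no (count: 2)
Total with prefix 're': 2

2


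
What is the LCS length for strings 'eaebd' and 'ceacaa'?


DP table for LCS of 'eaebd' and 'ceacaa':
       c  e  a  c  a  a
    0  0  0  0  0  0  0
  e 0  0  1  1  1  1  1
  a 0  0  1  2  2  2  2
  e 0  0  1  2  2  2  2
  b 0  0  1  2  2  2  2
  d 0  0  1  2  2  2  2
LCS: 'ea'
LCS length = 2

2


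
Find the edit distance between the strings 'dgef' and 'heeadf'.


Building DP table for s1='dgef' (len 4) and s2='heeadf' (len 6):
       h  e  e  a  d  f
    0  1  2  3  4  5  6
  d 1  1  2  3  4  4  5
  g 2  2  2  3  4  5  5
  e 3  3  2  2  3  4  5
  f 4  4  3  3  3  4  4
Edit distance = dp[4][6] = 4

4


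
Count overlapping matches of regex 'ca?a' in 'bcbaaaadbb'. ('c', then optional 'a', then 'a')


Pattern: ca?a means 'c', then optional 'a', then 'a'.
Scanning 'bcbaaaadbb' position-by-position:
  Pos 0: window 'bcb' -> no
  Pos 1: window 'cba' -> no
  Pos 2: window 'baa' -> no
  Pos 3: window 'aaa' -> no
  Pos 4: window 'aaa' -> no
  Pos 5: window 'aad' -> no
  Pos 6: window 'adb' -> no
  Pos 7: window 'dbb' -> no
  Pos 8: window 'bb' -> no
  Pos 9: window 'b' -> no
Total matches: 0

0


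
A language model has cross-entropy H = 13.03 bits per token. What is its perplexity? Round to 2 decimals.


Perplexity formula: PP = 2^H
H = 13.03
PP = 2^13.03
Decompose: 2^13.03 = 2^13 * 2^0.03
2^13 = 8192, 2^0.03 ~ 1.0210121
PP ~ 8192 * 1.0210121 = 8364.1311232
Rounded to 2 decimals: 8364.13

8364.13


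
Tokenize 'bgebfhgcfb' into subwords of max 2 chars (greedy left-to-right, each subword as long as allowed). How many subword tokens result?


'bgebfhgcfb' has 10 characters.
Chunking with max size 2:
  Chunk 1: 'bg' (positions 0-1)
  Chunk 2: 'eb' (positions 2-3)
  Chunk 3: 'fh' (positions 4-5)
  Chunk 4: 'gc' (positions 6-7)
  Chunk 5: 'fb' (positions 8-9)
Total chunks: ceil(10 / 2) = 5

5


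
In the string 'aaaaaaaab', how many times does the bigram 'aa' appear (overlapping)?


Scanning 'aaaaaaaab' for bigram 'aa':
  Position 0: 'aa' -> MATCH
  Position 1: 'aa' -> MATCH
  Position 2: 'aa' -> MATCH
  Position 3: 'aa' -> MATCH
  Position 4: 'aa' -> MATCH
  Position 5: 'aa' -> MATCH
  Position 6: 'aa' -> MATCH
  Position 7: 'ab' -> no
Total matches: 7

7


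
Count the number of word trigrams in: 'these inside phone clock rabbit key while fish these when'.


Word trigrams from [10] words:
  Trigram 1: (these inside phone)
  Trigram 2: (inside phone clock)
  Trigram 3: (phone clock rabbit)
  Trigram 4: (clock rabbit key)
  Trigram 5: (rabbit key while)
  Trigram 6: (key while fish)
  Trigram 7: (while fish these)
  Trigram 8: (fish these when)
Total word trigrams: 10 - 2 = 8

8


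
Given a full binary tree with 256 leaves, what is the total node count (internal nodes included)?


Leaf nodes (terminals): 256
Internal nodes = n - 1 = 256 - 1 = 255
Total = leaves + internal = 256 + 255 = 511

511


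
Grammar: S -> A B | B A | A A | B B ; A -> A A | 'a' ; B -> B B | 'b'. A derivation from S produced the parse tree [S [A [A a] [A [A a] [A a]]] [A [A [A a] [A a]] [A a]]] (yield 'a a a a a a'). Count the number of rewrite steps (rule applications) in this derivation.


Every bracketed nonterminal node [X ...] in the tree is produced by exactly one rule application.
Reading the tree off as a leftmost derivation:
  Step 1: S  =>  A A   (applied S -> A A)
  Step 2: A A  =>  A A A   (applied A -> A A)
  Step 3: A A A  =>  a A A   (applied A -> a)
  Step 4: a A A  =>  a A A A   (applied A -> A A)
  Step 5: a A A A  =>  a a A A   (applied A -> a)
  Step 6: a a A A  =>  a a a A   (applied A -> a)
  Step 7: a a a A  =>  a a a A A   (applied A -> A A)
  Step 8: a a a A A  =>  a a a A A A   (applied A -> A A)
  Step 9: a a a A A A  =>  a a a a A A   (applied A -> a)
  Step 10: a a a a A A  =>  a a a a a A   (applied A -> a)
  Step 11: a a a a a A  =>  a a a a a a   (applied A -> a)
Final yield: a a a a a a
Total rewrite steps: 11

11


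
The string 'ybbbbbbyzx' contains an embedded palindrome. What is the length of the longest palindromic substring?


Scanning 'ybbbbbbyzx' for palindromic substrings.
Substring at positions 0-7: 'ybbbbbby'.
Check: reverse('ybbbbbby') = 'ybbbbbby' -> palindrome confirmed.
Neighbouring characters ('-' / 'z') break symmetry, so it cannot extend further.
No longer palindromic substring exists; longest length = 8

8


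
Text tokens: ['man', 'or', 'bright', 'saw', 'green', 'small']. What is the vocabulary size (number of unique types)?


Listing all tokens and tracking unique types:
  Token 1: 'man' -> NEW (unique so far: 1)
  Token 2: 'or' -> NEW (unique so far: 2)
  Token 3: 'bright' -> NEW (unique so far: 3)
  Token 4: 'saw' -> NEW (unique so far: 4)
  Token 5: 'green' -> NEW (unique so far: 5)
  Token 6: 'small' -> NEW (unique so far: 6)
Unique types: ('bright', 'green', 'man', 'or', 'saw', 'small')
Vocabulary size: 6

6


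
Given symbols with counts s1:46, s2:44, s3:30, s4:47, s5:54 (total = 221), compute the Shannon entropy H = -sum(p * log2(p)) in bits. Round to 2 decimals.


Computing entropy H = -sum(p_i * log2(p_i)):
  s1: p = 46/221 = 0.2081, -p*log2(p) = 0.4713
  s2: p = 44/221 = 0.1991, -p*log2(p) = 0.4636
  s3: p = 30/221 = 0.1357, -p*log2(p) = 0.3911
  s4: p = 47/221 = 0.2127, -p*log2(p) = 0.4750
  s5: p = 54/221 = 0.2443, -p*log2(p) = 0.4968
H = sum of terms = 2.2978
Rounded to 2 decimals: 2.30

2.30


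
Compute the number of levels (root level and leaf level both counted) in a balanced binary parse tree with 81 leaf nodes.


In a balanced binary tree with n leaves the deepest leaf is ceil(log2(n)) edges below the root,
so counting node levels inclusive of root and leaves gives ceil(log2(n)) + 1 levels.
log2(81) = 6.3399
ceil(6.3399) = 7
levels = 7 + 1 = 8

8


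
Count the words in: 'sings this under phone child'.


Counting words by splitting on spaces:
  Word 1: 'sings'
  Word 2: 'this'
  Word 3: 'under'
  Word 4: 'phone'
  Word 5: 'child'
Total words: 5

5


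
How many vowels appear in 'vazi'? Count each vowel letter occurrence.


Scanning each character of 'vazi':
  Position 1: 'v' -> consonant (running count: 0)
  Position 2: 'a' -> vowel (running count: 1)
  Position 3: 'z' -> consonant (running count: 1)
  Position 4: 'i' -> vowel (running count: 2)
Total vowels: 2

2


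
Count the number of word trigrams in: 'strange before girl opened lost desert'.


Word trigrams from [6] words:
  Trigram 1: (strange before girl)
  Trigram 2: (before girl opened)
  Trigram 3: (girl opened lost)
  Trigram 4: (opened lost desert)
Total word trigrams: 6 - 2 = 4

4


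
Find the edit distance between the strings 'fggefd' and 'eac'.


Building DP table for s1='fggefd' (len 6) and s2='eac' (len 3):
       e  a  c
    0  1  2  3
  f 1  1  2  3
  g 2  2  2  3
  g 3  3  3  3
  e 4  3  4  4
  f 5  4  4  5
  d 6  5  5  5
Edit distance = dp[6][3] = 5

5


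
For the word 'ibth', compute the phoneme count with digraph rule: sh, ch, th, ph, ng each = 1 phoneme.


Parsing 'ibth' greedily, digraphs first:
  'i' -> vowel phoneme (phonemes so far: 1)
  'b' -> consonant phoneme (phonemes so far: 2)
  'th' -> digraph (1 consonant phoneme) (phonemes so far: 3)
Total phonemes: 3

3


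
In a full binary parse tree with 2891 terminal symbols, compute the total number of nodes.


Leaf nodes (terminals): 2891
Internal nodes = n - 1 = 2891 - 1 = 2890
Total = leaves + internal = 2891 + 2890 = 5781

5781


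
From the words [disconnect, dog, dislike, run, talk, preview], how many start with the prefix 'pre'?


Checking each word for prefix 'pre':
  'disconnect' -> no (count: 0)
  'dog' -> no (count: 0)
  'dislike' -> no (count: 0)
  'run' -> no (count: 0)
  'talk' -> no (count: 0)
  'preview' -> YES, starts with 'pre' (count: 1)
Total with prefix 'pre': 1

1


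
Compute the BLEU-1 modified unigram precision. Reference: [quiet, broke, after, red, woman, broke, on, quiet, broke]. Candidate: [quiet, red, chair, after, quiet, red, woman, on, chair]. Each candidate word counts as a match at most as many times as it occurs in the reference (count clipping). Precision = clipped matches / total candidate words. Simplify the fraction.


Reference word counts: {'after': 1, 'broke': 3, 'on': 1, 'quiet': 2, 'red': 1, 'woman': 1}
Checking each candidate word (with clipping):
  'quiet' -> in reference (ref count 2, used 1/2) -> match (matches: 1)
  'red' -> in reference (ref count 1, used 1/1) -> match (matches: 2)
  'chair' -> not in reference -> no match (matches: 2)
  'after' -> in reference (ref count 1, used 1/1) -> match (matches: 3)
  'quiet' -> in reference (ref count 2, used 2/2) -> match (matches: 4)
  'red' -> ref count 1 already used up (1/1) -> clipped, no match (matches: 4)
  'woman' -> in reference (ref count 1, used 1/1) -> match (matches: 5)
  'on' -> in reference (ref count 1, used 1/1) -> match (matches: 6)
  'chair' -> not in reference -> no match (matches: 6)
Clipped matches: 6, Candidate length: 9
Precision = 6/9 = 2/3

2/3


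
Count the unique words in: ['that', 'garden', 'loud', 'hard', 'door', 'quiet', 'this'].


Listing all tokens and tracking unique types:
  Token 1: 'that' -> NEW (unique so far: 1)
  Token 2: 'garden' -> NEW (unique so far: 2)
  Token 3: 'loud' -> NEW (unique so far: 3)
  Token 4: 'hard' -> NEW (unique so far: 4)
  Token 5: 'door' -> NEW (unique so far: 5)
  Token 6: 'quiet' -> NEW (unique so far: 6)
  Token 7: 'this' -> NEW (unique so far: 7)
Unique types: ('door', 'garden', 'hard', 'loud', 'quiet', 'that', 'this')
Vocabulary size: 7

7


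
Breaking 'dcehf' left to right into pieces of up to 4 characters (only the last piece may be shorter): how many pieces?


'dcehf' has 5 characters.
Chunking with max size 4:
  Chunk 1: 'dceh' (positions 0-3)
  Chunk 2: 'f' (positions 4-4)
Total chunks: ceil(5 / 4) = 2

2


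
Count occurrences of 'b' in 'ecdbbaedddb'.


Scanning 'ecdbbaedddb' for 'b':
  Position 3: 'b' -> MATCH (count: 1)
  Position 4: 'b' -> MATCH (count: 2)
  Position 10: 'b' -> MATCH (count: 3)
Total occurrences of 'b': 3

3


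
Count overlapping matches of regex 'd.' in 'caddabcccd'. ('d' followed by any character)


Pattern: d. means 'd' followed by any character.
Scanning 'caddabcccd' position-by-position:
  Pos 0: window 'ca' -> no
  Pos 1: window 'ad' -> no
  Pos 2: window 'dd' -> MATCH
  Pos 3: window 'da' -> MATCH
  Pos 4: window 'ab' -> no
  Pos 5: window 'bc' -> no
  Pos 6: window 'cc' -> no
  Pos 7: window 'cc' -> no
  Pos 8: window 'cd' -> no
  Pos 9: window 'd' -> no
Total matches: 2

2


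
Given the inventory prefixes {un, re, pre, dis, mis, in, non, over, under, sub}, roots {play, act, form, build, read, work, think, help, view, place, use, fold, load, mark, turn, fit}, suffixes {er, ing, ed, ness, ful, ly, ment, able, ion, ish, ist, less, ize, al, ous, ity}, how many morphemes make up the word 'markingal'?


Segmenting 'markingal' against the inventory:
  'mark' -> root (morpheme 1)
  'ing' -> suffix (morpheme 2)
  'al' -> suffix (morpheme 3)
Total morphemes: 3

3


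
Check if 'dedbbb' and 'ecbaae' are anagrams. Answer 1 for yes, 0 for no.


Sort characters of 'dedbbb': 'bbbdde'
Sort characters of 'ecbaae': 'aabcee'
Sorted forms differ -> they are NOT anagrams
Result: 0

0


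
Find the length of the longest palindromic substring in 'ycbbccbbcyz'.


Scanning 'ycbbccbbcyz' for palindromic substrings.
Substring at positions 0-9: 'ycbbccbbcy'.
Check: reverse('ycbbccbbcy') = 'ycbbccbbcy' -> palindrome confirmed.
Neighbouring characters ('-' / 'z') break symmetry, so it cannot extend further.
No longer palindromic substring exists; longest length = 10

10


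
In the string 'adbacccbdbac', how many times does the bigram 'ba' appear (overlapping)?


Scanning 'adbacccbdbac' for bigram 'ba':
  Position 0: 'ad' -> no
  Position 1: 'db' -> no
  Position 2: 'ba' -> MATCH
  Position 3: 'ac' -> no
  Position 4: 'cc' -> no
  Position 5: 'cc' -> no
  Position 6: 'cb' -> no
  Position 7: 'bd' -> no
  Position 8: 'db' -> no
  Position 9: 'ba' -> MATCH
  Position 10: 'ac' -> no
Total matches: 2

2


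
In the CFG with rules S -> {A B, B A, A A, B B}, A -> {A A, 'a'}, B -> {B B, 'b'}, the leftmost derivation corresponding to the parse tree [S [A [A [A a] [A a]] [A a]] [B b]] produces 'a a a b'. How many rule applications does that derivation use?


Every bracketed nonterminal node [X ...] in the tree is produced by exactly one rule application.
Reading the tree off as a leftmost derivation:
  Step 1: S  =>  A B   (applied S -> A B)
  Step 2: A B  =>  A A B   (applied A -> A A)
  Step 3: A A B  =>  A A A B   (applied A -> A A)
  Step 4: A A A B  =>  a A A B   (applied A -> a)
  Step 5: a A A B  =>  a a A B   (applied A -> a)
  Step 6: a a A B  =>  a a a B   (applied A -> a)
  Step 7: a a a B  =>  a a a b   (applied B -> b)
Final yield: a a a b
Total rewrite steps: 7

7


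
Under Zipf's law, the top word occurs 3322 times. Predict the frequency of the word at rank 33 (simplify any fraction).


Zipf's law: freq(rank) = f1 / rank
f1 = 3322, rank = 33
freq = 3322 / 33
GCD(3322, 33) = 11
Simplified: 302/3

302/3


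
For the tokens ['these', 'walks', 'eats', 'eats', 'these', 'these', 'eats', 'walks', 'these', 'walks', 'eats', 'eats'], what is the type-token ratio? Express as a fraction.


Tokens: 12
Unique types: ('eats', 'these', 'walks') = 3
TTR = 3/12
Simplify: divide both by 3 -> 1/4
TTR = 1/4

1/4


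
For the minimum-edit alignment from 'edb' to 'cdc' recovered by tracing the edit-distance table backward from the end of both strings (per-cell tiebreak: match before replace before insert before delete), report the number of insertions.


Edit distance = 2. Backtracking from cell (3, 3) with preference match > replace > insert > delete,
then listing the resulting alignment 'edb' -> 'cdc' left to right:
  Step 1: replace e->c
  Step 2: keep 'd'
  Step 3: replace b->c
Total insertions: 0

0


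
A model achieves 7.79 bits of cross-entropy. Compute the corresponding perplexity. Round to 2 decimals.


Perplexity formula: PP = 2^H
H = 7.79
PP = 2^7.79
Decompose: 2^7.79 = 2^7 * 2^0.79
2^7 = 128, 2^0.79 ~ 1.7290745
PP ~ 128 * 1.7290745 = 221.3215360
Rounded to 2 decimals: 221.32

221.32


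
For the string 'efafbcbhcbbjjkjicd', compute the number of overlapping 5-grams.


String 'efafbcbhcbbjjkjicd' has length L = 18.
Number of overlapping n-grams = L - n + 1
Substituting: 18 - 5 + 1 = 14

14


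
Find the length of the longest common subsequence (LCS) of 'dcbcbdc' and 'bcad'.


DP table for LCS of 'dcbcbdc' and 'bcad':
       b  c  a  d
    0  0  0  0  0
  d 0  0  0  0  1
  c 0  0  1  1  1
  b 0  1  1  1  1
  c 0  1  2  2  2
  b 0  1  2  2  2
  d 0  1  2  2  3
  c 0  1  2  2  3
LCS: 'bcd'
LCS length = 3

3


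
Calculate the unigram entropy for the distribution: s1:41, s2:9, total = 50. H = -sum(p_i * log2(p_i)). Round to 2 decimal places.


Computing entropy H = -sum(p_i * log2(p_i)):
  s1: p = 41/50 = 0.8200, -p*log2(p) = 0.2348
  s2: p = 9/50 = 0.1800, -p*log2(p) = 0.4453
H = sum of terms = 0.6801
Rounded to 2 decimals: 0.68

0.68


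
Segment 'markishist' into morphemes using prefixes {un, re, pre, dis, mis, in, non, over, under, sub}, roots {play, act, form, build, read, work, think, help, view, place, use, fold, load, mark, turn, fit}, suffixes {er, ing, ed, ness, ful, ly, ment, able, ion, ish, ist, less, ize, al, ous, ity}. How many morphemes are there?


Segmenting 'markishist' against the inventory:
  'mark' -> root (morpheme 1)
  'ish' -> suffix (morpheme 2)
  'ist' -> suffix (morpheme 3)
Total morphemes: 3

3


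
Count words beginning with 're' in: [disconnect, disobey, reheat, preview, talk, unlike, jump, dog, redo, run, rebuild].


Checking each word for prefix 're':
  'disconnect' -> no (count: 0)
  'disobey' -> no (count: 0)
  'reheat' -> YES, starts with 're' (count: 1)
  'preview' -> no (count: 1)
  'talk' -> no (count: 1)
  'unlike' -> no (count: 1)
  'jump' -> no (count: 1)
  'dog' -> no (count: 1)
  'redo' -> YES, starts with 're' (count: 2)
  'run' -> no (count: 2)
  'rebuild' -> YES, starts with 're' (count: 3)
Total with prefix 're': 3

3


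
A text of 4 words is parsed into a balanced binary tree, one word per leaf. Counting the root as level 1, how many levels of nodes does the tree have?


In a balanced binary tree with n leaves the deepest leaf is ceil(log2(n)) edges below the root,
so counting node levels inclusive of root and leaves gives ceil(log2(n)) + 1 levels.
log2(4) = 2.0000
ceil(2.0000) = 2
levels = 2 + 1 = 3

3


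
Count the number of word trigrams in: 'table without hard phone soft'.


Word trigrams from [5] words:
  Trigram 1: (table without hard)
  Trigram 2: (without hard phone)
  Trigram 3: (hard phone soft)
Total word trigrams: 5 - 2 = 3

3


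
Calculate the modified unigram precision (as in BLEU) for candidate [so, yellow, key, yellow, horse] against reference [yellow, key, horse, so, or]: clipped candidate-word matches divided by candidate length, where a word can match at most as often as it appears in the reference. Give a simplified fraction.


Reference word counts: {'horse': 1, 'key': 1, 'or': 1, 'so': 1, 'yellow': 1}
Checking each candidate word (with clipping):
  'so' -> in reference (ref count 1, used 1/1) -> match (matches: 1)
  'yellow' -> in reference (ref count 1, used 1/1) -> match (matches: 2)
  'key' -> in reference (ref count 1, used 1/1) -> match (matches: 3)
  'yellow' -> ref count 1 already used up (1/1) -> clipped, no match (matches: 3)
  'horse' -> in reference (ref count 1, used 1/1) -> match (matches: 4)
Clipped matches: 4, Candidate length: 5
Precision = 4/5

4/5


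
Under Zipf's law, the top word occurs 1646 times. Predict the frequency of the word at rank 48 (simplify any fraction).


Zipf's law: freq(rank) = f1 / rank
f1 = 1646, rank = 48
freq = 1646 / 48
GCD(1646, 48) = 2
Simplified: 823/24

823/24


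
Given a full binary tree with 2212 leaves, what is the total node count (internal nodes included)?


Leaf nodes (terminals): 2212
Internal nodes = n - 1 = 2212 - 1 = 2211
Total = leaves + internal = 2212 + 2211 = 4423

4423


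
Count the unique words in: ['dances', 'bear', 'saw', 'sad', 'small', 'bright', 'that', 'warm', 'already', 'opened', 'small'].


Listing all tokens and tracking unique types:
  Token 1: 'dances' -> NEW (unique so far: 1)
  Token 2: 'bear' -> NEW (unique so far: 2)
  Token 3: 'saw' -> NEW (unique so far: 3)
  Token 4: 'sad' -> NEW (unique so far: 4)
  Token 5: 'small' -> NEW (unique so far: 5)
  Token 6: 'bright' -> NEW (unique so far: 6)
  Token 7: 'that' -> NEW (unique so far: 7)
  Token 8: 'warm' -> NEW (unique so far: 8)
  Token 9: 'already' -> NEW (unique so far: 9)
  Token 10: 'opened' -> NEW (unique so far: 10)
  Token 11: 'small' -> duplicate (unique so far: 10)
Unique types: ('already', 'bear', 'bright', 'dances', 'opened', 'sad', 'saw', 'small', 'that', 'warm')
Vocabulary size: 10

10
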